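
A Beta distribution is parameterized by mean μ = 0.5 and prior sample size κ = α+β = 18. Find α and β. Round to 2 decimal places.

α = 9.00, β = 9.00

Split κ in proportion μ : (1−μ): α = 0.5·18 = 9.00, β = 18 − 9.00 = 9.00.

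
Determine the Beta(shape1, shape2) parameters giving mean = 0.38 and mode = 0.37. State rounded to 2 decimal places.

shape1 = 9.88, shape2 = 16.12

Let s = shape1+shape2. Mean gives shape1 = μs = 0.38s; mode gives (shape1−1)/(s−2) = 0.37.
Substituting: 0.38s − 1 = 0.37(s−2) = 0.37s − 0.74, so 0.01s = 0.26 and s = 26.0000.
Then shape1 = 0.38×26.0000 = 9.88 and shape2 = s−shape1 = 16.12.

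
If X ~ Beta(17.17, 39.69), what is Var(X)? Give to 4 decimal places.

0.0036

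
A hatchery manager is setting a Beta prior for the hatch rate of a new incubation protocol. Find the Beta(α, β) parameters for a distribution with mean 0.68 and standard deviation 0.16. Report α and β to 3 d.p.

First σ² = 0.0256. Setting α = μn, β = (1−μ)n with n = α+β,
μ(1−μ)/(n+1) = 0.0256 ⇒ n+1 = 0.2176/0.0256 = 8.5000 ⇒ n = 7.5000.
Hence α = 0.68×7.5000 = 5.100, β = 0.32×7.5000 = 2.400.

α = 5.100, β = 2.400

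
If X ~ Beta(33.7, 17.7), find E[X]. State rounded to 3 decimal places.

E[X] = α/(α+β) = 33.7/51.4 = 0.656.

0.656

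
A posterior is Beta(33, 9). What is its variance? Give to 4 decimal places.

α+β = 42 and αβ = 297, so Var = αβ/[(α+β)²(α+β+1)] = 297/75852 = 0.0039.

0.0039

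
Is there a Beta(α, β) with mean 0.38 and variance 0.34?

A Beta with mean μ has variance μ(1−μ)/(α+β+1) < μ(1−μ).
Here μ(1−μ) = 0.38×0.62 = 0.2356, and 0.34 ≥ 0.2356.

No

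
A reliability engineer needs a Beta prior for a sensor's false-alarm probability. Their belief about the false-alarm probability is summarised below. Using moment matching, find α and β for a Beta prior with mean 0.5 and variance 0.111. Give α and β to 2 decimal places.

By moment matching, α+β = μ(1−μ)/σ² − 1 = (0.5·0.5)/0.111 − 1 = 2.2523 − 1 = 1.2523.
Since α/(α+β) = μ, α = 0.5·1.2523 = 0.63 and β = 0.5·1.2523 = 0.63.

α = 0.63, β = 0.63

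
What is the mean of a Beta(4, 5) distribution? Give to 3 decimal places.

0.444

The Beta mean is α/(α+β) = 4/(4+5) = 0.444.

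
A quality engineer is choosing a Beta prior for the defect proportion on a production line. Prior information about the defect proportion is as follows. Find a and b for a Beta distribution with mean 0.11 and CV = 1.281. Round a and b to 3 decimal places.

Var = (CV·μ)² = (1.281×0.11)² = 0.019856.
a+b = μ(1−μ)/Var − 1 = 0.0979/0.019856 − 1 = 3.9306.
Thus a = 0.11·3.9306 = 0.432 and b = 0.89·3.9306 = 3.498.

a = 0.432, b = 3.498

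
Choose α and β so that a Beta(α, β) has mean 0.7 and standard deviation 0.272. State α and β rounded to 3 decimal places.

α = 1.287, β = 0.552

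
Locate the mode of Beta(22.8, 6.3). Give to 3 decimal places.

The density x^(α−1)(1−x)^(β−1) is maximised at (α−1)/(α+β−2) = 21.8/27.1 = 0.804.

0.804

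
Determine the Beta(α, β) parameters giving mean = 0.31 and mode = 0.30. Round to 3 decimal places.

α = 12.400, β = 27.600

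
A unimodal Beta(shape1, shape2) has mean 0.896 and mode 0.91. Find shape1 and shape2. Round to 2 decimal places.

With s = shape1+shape2: μ = shape1/s and mode = (shape1−1)/(s−2). Eliminating shape1 = μs,
μs − 1 = m(s−2) ⇒ s(μ−m) = 1−2m ⇒ s = -0.82/-0.014 = 58.5714.
So shape1 = μs = 52.48, shape2 = (1−μ)s = 6.09.

shape1 = 52.48, shape2 = 6.09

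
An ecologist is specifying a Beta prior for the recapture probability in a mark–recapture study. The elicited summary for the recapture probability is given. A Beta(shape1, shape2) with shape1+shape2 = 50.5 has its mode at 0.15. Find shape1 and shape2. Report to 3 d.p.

shape1 = 8.275, shape2 = 42.225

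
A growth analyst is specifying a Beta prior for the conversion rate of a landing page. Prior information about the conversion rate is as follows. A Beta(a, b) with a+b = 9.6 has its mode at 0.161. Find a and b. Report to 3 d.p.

a = 2.224, b = 7.376

Since the density peak of Beta(a,b) is at (a−1)/(a+b−2),
a = 1 + 0.161(9.6−2) = 2.224 and b = 9.6 − 2.224 = 7.376.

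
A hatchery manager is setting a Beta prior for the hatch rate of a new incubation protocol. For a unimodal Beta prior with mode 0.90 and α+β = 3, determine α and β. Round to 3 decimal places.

Mode = (α−1)/(κ−2) with κ = α+β, so α−1 = 0.90·1 = 0.900.
α = 1.900; β = κ − α = 1.100.

α = 1.900, β = 1.100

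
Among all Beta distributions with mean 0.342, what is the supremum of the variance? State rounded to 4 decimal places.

0.2250

Var = μ(1−μ)/(α+β+1), which approaches μ(1−μ) as α+β → 0.
So the supremum is μ(1−μ) = 0.342×0.658 = 0.2250.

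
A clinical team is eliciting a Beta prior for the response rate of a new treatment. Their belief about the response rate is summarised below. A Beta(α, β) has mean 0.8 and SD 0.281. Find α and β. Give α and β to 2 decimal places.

α = 0.82, β = 0.21

First σ² = 0.078961. Setting α = μn, β = (1−μ)n with n = α+β,
μ(1−μ)/(n+1) = 0.078961 ⇒ n+1 = 0.16/0.078961 = 2.0263 ⇒ n = 1.0263.
Hence α = 0.8×1.0263 = 0.82, β = 0.2×1.0263 = 0.21.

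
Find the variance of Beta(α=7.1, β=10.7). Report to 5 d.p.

0.01275

μ = 7.1/17.8 = 0.398876; Var = μ(1−μ)/(α+β+1) = 0.2397740/18.8 = 0.01275.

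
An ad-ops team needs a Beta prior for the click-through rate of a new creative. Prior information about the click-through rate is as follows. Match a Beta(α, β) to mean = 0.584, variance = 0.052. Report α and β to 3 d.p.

α = 2.144, β = 1.528

By moment matching, α+β = μ(1−μ)/σ² − 1 = (0.584·0.416)/0.052 − 1 = 4.6720 − 1 = 3.6720.
Since α/(α+β) = μ, α = 0.584·3.6720 = 2.144 and β = 0.416·3.6720 = 1.528.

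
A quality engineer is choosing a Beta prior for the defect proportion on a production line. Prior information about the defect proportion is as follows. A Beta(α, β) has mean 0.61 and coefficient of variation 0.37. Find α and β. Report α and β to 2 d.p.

σ = CV·μ = 0.37×0.61 = 0.22570, so σ² = 0.050940.
s+1 = μ(1−μ)/σ² = 0.2379/0.050940 = 4.6702, so s = α+β = 3.6702.
α = μs = 2.24, β = (1−μ)s = 1.43.

α = 2.24, β = 1.43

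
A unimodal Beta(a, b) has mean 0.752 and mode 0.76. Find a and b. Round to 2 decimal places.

a = 48.88, b = 16.12

With s = a+b: μ = a/s and mode = (a−1)/(s−2). Eliminating a = μs,
μs − 1 = m(s−2) ⇒ s(μ−m) = 1−2m ⇒ s = -0.52/-0.008 = 65.0000.
So a = μs = 48.88, b = (1−μ)s = 16.12.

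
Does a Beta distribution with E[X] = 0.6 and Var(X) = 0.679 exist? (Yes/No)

No

A Beta with mean μ has variance μ(1−μ)/(α+β+1) < μ(1−μ).
Here μ(1−μ) = 0.6×0.4 = 0.24, and 0.679 ≥ 0.24.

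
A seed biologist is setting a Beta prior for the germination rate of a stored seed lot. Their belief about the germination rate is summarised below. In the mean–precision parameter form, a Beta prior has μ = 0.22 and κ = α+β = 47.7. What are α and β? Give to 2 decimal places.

α = 10.49, β = 37.21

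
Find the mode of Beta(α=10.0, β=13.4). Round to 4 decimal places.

With α,β > 1, mode = (α−1)/(α+β−2) = 9.0/21.4 = 0.4206.

0.4206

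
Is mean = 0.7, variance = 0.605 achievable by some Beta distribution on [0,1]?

No

The Beta variance bound is σ² < μ(1−μ).
Here μ(1−μ) = 0.7×0.3 = 0.21, and 0.605 ≥ 0.21.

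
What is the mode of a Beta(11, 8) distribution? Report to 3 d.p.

0.588

The density x^(α−1)(1−x)^(β−1) is maximised at (α−1)/(α+β−2) = 10/17 = 0.588.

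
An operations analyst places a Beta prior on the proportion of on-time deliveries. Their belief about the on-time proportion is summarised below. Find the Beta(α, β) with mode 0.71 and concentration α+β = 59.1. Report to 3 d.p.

α = 41.541, β = 17.559

Mode = (α−1)/(κ−2) with κ = α+β, so α−1 = 0.71·57.1 = 40.541.
α = 41.541; β = κ − α = 17.559.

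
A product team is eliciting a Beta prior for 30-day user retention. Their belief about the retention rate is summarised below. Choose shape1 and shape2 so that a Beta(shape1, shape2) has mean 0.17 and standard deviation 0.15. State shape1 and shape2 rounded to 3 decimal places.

shape1 = 0.896, shape2 = 4.375

σ² = 0.15² = 0.0225.
With s = shape1+shape2, Var = μ(1−μ)/(s+1), so s+1 = (0.17×0.83)/0.0225 = 6.2711 and s = 5.2711.
shape1 = μs = 0.896, shape2 = (1−μ)s = 4.375.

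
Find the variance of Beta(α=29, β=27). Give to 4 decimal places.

0.0044

Var = αβ/[(α+β)²(α+β+1)] = (29×27)/(56²×57) = 783/178752 = 0.0044.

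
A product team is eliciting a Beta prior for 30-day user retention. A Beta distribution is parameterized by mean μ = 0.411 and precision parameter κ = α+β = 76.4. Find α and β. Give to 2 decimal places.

α = μκ = 0.411×76.4 = 31.40 and β = (1−μ)κ = 0.589×76.4 = 45.00.

α = 31.40, β = 45.00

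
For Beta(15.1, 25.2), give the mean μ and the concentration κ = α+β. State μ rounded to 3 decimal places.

μ = 0.375, κ = 40.3

κ = α+β = 15.1+25.2 = 40.3; μ = α/κ = 15.1/40.3 = 0.375.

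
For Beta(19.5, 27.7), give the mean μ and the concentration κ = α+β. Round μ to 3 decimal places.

κ = α+β = 19.5+27.7 = 47.2; μ = α/κ = 19.5/47.2 = 0.413.

μ = 0.413, κ = 47.2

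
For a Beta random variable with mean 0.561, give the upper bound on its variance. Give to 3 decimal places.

0.246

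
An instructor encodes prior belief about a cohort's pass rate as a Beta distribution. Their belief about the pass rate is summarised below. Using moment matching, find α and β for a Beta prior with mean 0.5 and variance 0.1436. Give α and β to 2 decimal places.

α = 0.37, β = 0.37

Write ν = α+β; then α = μν and Var = μ(1−μ)/(ν+1).
ν = μ(1−μ)/Var − 1 = 0.25/0.1436 − 1 = 0.7409.
α = 0.5·0.7409 = 0.37, β = 0.5·0.7409 = 0.37.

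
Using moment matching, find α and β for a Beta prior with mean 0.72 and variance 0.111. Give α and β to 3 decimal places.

By moment matching, α+β = μ(1−μ)/σ² − 1 = (0.72·0.28)/0.111 − 1 = 1.8162 − 1 = 0.8162.
Since α/(α+β) = μ, α = 0.72·0.8162 = 0.588 and β = 0.28·0.8162 = 0.229.

α = 0.588, β = 0.229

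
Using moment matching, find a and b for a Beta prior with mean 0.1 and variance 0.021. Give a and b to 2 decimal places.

a = 0.33, b = 2.96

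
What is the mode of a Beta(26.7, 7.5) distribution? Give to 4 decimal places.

0.7981

The density x^(α−1)(1−x)^(β−1) is maximised at (α−1)/(α+β−2) = 25.7/32.2 = 0.7981.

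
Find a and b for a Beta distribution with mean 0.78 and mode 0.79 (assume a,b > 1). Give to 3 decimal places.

a = 45.240, b = 12.760

Let s = a+b. Mean gives a = μs = 0.78s; mode gives (a−1)/(s−2) = 0.79.
Substituting: 0.78s − 1 = 0.79(s−2) = 0.79s − 1.58, so -0.01s = -0.58 and s = 58.0000.
Then a = 0.78×58.0000 = 45.240 and b = s−a = 12.760.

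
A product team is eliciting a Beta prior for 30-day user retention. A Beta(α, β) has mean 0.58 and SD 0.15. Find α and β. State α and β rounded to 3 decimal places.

α = 5.699, β = 4.127

σ² = 0.15² = 0.0225.
With s = α+β, Var = μ(1−μ)/(s+1), so s+1 = (0.58×0.42)/0.0225 = 10.8267 and s = 9.8267.
α = μs = 5.699, β = (1−μ)s = 4.127.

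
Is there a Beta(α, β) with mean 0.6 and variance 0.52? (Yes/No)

No

The Beta variance bound is σ² < μ(1−μ).
Here μ(1−μ) = 0.6×0.4 = 0.24, and 0.52 ≥ 0.24.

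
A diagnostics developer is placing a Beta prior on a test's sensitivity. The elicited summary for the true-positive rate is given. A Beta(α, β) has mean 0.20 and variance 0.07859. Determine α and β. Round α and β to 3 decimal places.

α = 0.207, β = 0.829

Write ν = α+β; then α = μν and Var = μ(1−μ)/(ν+1).
ν = μ(1−μ)/Var − 1 = 0.1600/0.07859 − 1 = 1.0359.
α = 0.20·1.0359 = 0.207, β = 0.80·1.0359 = 0.829.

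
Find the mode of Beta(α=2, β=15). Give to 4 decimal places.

With α,β > 1, mode = (α−1)/(α+β−2) = 1/15 = 0.0667.

0.0667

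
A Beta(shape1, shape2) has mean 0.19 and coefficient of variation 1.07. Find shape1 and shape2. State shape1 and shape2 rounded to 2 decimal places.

shape1 = 0.52, shape2 = 2.21

σ = CV·μ = 1.07×0.19 = 0.20330, so σ² = 0.041331.
s+1 = μ(1−μ)/σ² = 0.1539/0.041331 = 3.7236, so s = shape1+shape2 = 2.7236.
shape1 = μs = 0.52, shape2 = (1−μ)s = 2.21.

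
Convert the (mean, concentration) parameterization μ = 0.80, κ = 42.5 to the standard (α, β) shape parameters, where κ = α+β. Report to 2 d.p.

α = 34.00, β = 8.50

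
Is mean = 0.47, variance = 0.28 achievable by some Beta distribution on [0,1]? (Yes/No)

For any Beta, Var(X) < E[X]·(1−E[X]).
Here μ(1−μ) = 0.47×0.53 = 0.2491, and 0.28 ≥ 0.2491.

No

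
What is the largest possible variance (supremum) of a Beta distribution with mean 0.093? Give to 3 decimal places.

For fixed mean μ the Beta variance is μ(1−μ)/(α+β+1), increasing as α+β decreases.
Its least upper bound (not attained) is μ(1−μ) = 0.093·0.907 = 0.084.

0.084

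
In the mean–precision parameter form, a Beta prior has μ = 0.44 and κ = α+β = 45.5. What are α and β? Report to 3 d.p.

α = μκ = 0.44×45.5 = 20.020 and β = (1−μ)κ = 0.56×45.5 = 25.480.

α = 20.020, β = 25.480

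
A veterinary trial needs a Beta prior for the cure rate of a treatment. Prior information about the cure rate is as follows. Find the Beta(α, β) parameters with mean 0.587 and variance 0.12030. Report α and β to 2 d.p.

α = 0.60, β = 0.42

Write ν = α+β; then α = μν and Var = μ(1−μ)/(ν+1).
ν = μ(1−μ)/Var − 1 = 0.242431/0.12030 − 1 = 1.0152.
α = 0.587·1.0152 = 0.60, β = 0.413·1.0152 = 0.42.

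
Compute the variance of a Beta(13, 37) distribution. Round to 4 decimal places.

α+β = 50 and αβ = 481, so Var = αβ/[(α+β)²(α+β+1)] = 481/127500 = 0.0038.

0.0038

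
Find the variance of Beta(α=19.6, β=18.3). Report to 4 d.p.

Var = αβ/[(α+β)²(α+β+1)] = (19.6×18.3)/(37.9²×38.9) = 358.68/55876.349 = 0.0064.

0.0064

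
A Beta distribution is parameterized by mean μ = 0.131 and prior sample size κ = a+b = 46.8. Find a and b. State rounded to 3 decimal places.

a = 6.131, b = 40.669

a = μκ = 0.131×46.8 = 6.131 and b = (1−μ)κ = 0.869×46.8 = 40.669.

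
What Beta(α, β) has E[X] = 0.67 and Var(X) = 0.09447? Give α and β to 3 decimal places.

By moment matching, α+β = μ(1−μ)/σ² − 1 = (0.67·0.33)/0.09447 − 1 = 2.3404 − 1 = 1.3404.
Since α/(α+β) = μ, α = 0.67·1.3404 = 0.898 and β = 0.33·1.3404 = 0.442.

α = 0.898, β = 0.442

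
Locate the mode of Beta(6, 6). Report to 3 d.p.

With α,β > 1, mode = (α−1)/(α+β−2) = 5/10 = 0.500.

0.500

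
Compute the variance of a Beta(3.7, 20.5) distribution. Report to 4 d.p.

0.0051

Var = αβ/[(α+β)²(α+β+1)] = (3.7×20.5)/(24.2²×25.2) = 75.85/14758.128 = 0.0051.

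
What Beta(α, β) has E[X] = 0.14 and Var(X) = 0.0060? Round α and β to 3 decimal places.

Let s = α+β. The Beta variance is μ(1−μ)/(s+1).
So s+1 = μ(1−μ)/σ² = (0.14×0.86)/0.0060 = 0.1204/0.0060 = 20.0667, giving s = 19.0667.
Then α = μs = 0.14×19.0667 = 2.669 and β = (1−μ)s = 0.86×19.0667 = 16.397.

α = 2.669, β = 16.397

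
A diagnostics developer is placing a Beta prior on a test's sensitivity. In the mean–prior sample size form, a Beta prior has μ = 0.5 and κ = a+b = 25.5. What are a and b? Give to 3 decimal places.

a = 12.750, b = 12.750

Split κ in proportion μ : (1−μ): a = 0.5·25.5 = 12.750, b = 25.5 − 12.750 = 12.750.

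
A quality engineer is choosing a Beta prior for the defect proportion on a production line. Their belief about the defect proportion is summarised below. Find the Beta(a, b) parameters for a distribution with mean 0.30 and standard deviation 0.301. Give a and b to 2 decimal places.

Variance = 0.301² = 0.090601. The moment-matching identity a+b = μ(1−μ)/Var − 1 gives
a+b = 0.2100/0.090601 − 1 = 1.3179, so a = μ·1.3179 = 0.40 and b = (1−μ)·1.3179 = 0.92.

a = 0.40, b = 0.92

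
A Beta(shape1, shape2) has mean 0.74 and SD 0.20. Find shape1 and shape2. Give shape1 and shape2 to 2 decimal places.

Variance = 0.20² = 0.0400. The moment-matching identity shape1+shape2 = μ(1−μ)/Var − 1 gives
shape1+shape2 = 0.1924/0.0400 − 1 = 3.8100, so shape1 = μ·3.8100 = 2.82 and shape2 = (1−μ)·3.8100 = 0.99.

shape1 = 2.82, shape2 = 0.99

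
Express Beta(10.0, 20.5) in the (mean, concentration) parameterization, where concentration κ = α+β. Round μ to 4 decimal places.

κ = α+β = 10.0+20.5 = 30.5; μ = α/κ = 10.0/30.5 = 0.3279.

μ = 0.3279, κ = 30.5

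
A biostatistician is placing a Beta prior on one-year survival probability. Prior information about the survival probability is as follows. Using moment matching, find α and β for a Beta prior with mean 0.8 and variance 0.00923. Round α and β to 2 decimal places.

α = 13.07, β = 3.27

Write ν = α+β; then α = μν and Var = μ(1−μ)/(ν+1).
ν = μ(1−μ)/Var − 1 = 0.16/0.00923 − 1 = 16.3348.
α = 0.8·16.3348 = 13.07, β = 0.2·16.3348 = 3.27.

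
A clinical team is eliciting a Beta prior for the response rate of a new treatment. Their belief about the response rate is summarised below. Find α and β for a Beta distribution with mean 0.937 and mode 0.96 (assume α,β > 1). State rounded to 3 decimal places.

α = 37.480, β = 2.520

Let s = α+β. Mean gives α = μs = 0.937s; mode gives (α−1)/(s−2) = 0.96.
Substituting: 0.937s − 1 = 0.96(s−2) = 0.96s − 1.92, so -0.023s = -0.92 and s = 40.0000.
Then α = 0.937×40.0000 = 37.480 and β = s−α = 2.520.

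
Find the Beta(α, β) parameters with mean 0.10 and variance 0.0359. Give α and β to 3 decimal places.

α = 0.151, β = 1.356

Write ν = α+β; then α = μν and Var = μ(1−μ)/(ν+1).
ν = μ(1−μ)/Var − 1 = 0.0900/0.0359 − 1 = 1.5070.
α = 0.10·1.5070 = 0.151, β = 0.90·1.5070 = 1.356.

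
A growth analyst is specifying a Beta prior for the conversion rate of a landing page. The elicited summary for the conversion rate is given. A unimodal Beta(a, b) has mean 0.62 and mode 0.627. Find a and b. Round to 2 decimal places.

a = 22.50, b = 13.79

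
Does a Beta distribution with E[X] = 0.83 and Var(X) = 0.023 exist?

Yes

The Beta variance bound is σ² < μ(1−μ).
Here μ(1−μ) = 0.83×0.17 = 0.1411, and 0.023 < 0.1411.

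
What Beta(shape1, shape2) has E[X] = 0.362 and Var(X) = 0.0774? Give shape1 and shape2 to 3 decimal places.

Let s = shape1+shape2. The Beta variance is μ(1−μ)/(s+1).
So s+1 = μ(1−μ)/σ² = (0.362×0.638)/0.0774 = 0.230956/0.0774 = 2.9839, giving s = 1.9839.
Then shape1 = μs = 0.362×1.9839 = 0.718 and shape2 = (1−μ)s = 0.638×1.9839 = 1.266.

shape1 = 0.718, shape2 = 1.266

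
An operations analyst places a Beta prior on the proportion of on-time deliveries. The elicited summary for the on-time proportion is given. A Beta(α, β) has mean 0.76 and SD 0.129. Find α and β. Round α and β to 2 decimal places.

α = 7.57, β = 2.39

Variance = 0.129² = 0.016641. The moment-matching identity α+β = μ(1−μ)/Var − 1 gives
α+β = 0.1824/0.016641 − 1 = 9.9609, so α = μ·9.9609 = 7.57 and β = (1−μ)·9.9609 = 2.39.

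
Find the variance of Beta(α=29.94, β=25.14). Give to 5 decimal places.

0.00442

Var = αβ/[(α+β)²(α+β+1)] = (29.94×25.14)/(55.08²×56.08) = 752.6916/170135.862912 = 0.00442.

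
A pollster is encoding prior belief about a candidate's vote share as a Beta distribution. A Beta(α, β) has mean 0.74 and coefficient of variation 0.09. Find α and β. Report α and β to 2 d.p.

α = 31.36, β = 11.02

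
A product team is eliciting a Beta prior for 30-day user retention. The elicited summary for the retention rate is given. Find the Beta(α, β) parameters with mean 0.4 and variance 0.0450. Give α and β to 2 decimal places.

α = 1.73, β = 2.60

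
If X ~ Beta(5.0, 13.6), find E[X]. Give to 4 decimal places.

E[X] = α/(α+β) = 5.0/18.6 = 0.2688.

0.2688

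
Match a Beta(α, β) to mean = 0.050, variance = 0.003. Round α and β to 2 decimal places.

Let s = α+β. The Beta variance is μ(1−μ)/(s+1).
So s+1 = μ(1−μ)/σ² = (0.050×0.950)/0.003 = 0.047500/0.003 = 15.8333, giving s = 14.8333.
Then α = μs = 0.050×14.8333 = 0.74 and β = (1−μ)s = 0.950×14.8333 = 14.09.

α = 0.74, β = 14.09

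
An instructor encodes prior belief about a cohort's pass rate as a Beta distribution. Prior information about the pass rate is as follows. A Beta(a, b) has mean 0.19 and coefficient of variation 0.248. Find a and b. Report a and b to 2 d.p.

Var = (CV·μ)² = (0.248×0.19)² = 0.002220.
a+b = μ(1−μ)/Var − 1 = 0.1539/0.002220 − 1 = 68.3151.
Thus a = 0.19·68.3151 = 12.98 and b = 0.81·68.3151 = 55.34.

a = 12.98, b = 55.34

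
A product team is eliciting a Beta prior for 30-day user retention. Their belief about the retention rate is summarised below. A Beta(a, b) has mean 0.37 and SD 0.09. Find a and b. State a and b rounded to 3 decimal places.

a = 10.278, b = 17.500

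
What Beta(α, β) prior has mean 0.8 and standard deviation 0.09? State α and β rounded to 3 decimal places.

Variance = 0.09² = 0.0081. The moment-matching identity α+β = μ(1−μ)/Var − 1 gives
α+β = 0.16/0.0081 − 1 = 18.7531, so α = μ·18.7531 = 15.002 and β = (1−μ)·18.7531 = 3.751.

α = 15.002, β = 3.751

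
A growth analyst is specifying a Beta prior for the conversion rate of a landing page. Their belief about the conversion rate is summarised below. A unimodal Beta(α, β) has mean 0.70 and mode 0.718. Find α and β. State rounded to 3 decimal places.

α = 16.956, β = 7.267

Let s = α+β. Mean gives α = μs = 0.70s; mode gives (α−1)/(s−2) = 0.718.
Substituting: 0.70s − 1 = 0.718(s−2) = 0.718s − 1.436, so -0.018s = -0.436 and s = 24.2222.
Then α = 0.70×24.2222 = 16.956 and β = s−α = 7.267.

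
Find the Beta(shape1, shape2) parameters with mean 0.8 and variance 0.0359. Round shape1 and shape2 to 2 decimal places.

Let s = shape1+shape2. The Beta variance is μ(1−μ)/(s+1).
So s+1 = μ(1−μ)/σ² = (0.8×0.2)/0.0359 = 0.16/0.0359 = 4.4568, giving s = 3.4568.
Then shape1 = μs = 0.8×3.4568 = 2.77 and shape2 = (1−μ)s = 0.2×3.4568 = 0.69.

shape1 = 2.77, shape2 = 0.69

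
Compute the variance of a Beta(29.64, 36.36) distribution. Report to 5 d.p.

0.00369

Var = αβ/[(α+β)²(α+β+1)] = (29.64×36.36)/(66.00²×67.00) = 1077.7104/291852.000000 = 0.00369.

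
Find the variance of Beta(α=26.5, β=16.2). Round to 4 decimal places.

0.0054

α+β = 42.7 and αβ = 429.30, so Var = αβ/[(α+β)²(α+β+1)] = 429.30/79677.773 = 0.0054.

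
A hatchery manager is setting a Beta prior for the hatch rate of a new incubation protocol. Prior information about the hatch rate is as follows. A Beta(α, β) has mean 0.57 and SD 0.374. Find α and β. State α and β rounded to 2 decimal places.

α = 0.43, β = 0.32

σ² = 0.374² = 0.139876.
With s = α+β, Var = μ(1−μ)/(s+1), so s+1 = (0.57×0.43)/0.139876 = 1.7523 and s = 0.7523.
α = μs = 0.43, β = (1−μ)s = 0.32.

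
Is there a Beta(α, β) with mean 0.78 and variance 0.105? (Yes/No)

Yes

The Beta variance bound is σ² < μ(1−μ).
Here μ(1−μ) = 0.78×0.22 = 0.1716, and 0.105 < 0.1716.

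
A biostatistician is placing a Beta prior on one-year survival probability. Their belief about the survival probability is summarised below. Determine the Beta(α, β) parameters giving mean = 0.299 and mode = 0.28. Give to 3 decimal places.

With s = α+β: μ = α/s and mode = (α−1)/(s−2). Eliminating α = μs,
μs − 1 = m(s−2) ⇒ s(μ−m) = 1−2m ⇒ s = 0.44/0.019 = 23.1579.
So α = μs = 6.924, β = (1−μ)s = 16.234.

α = 6.924, β = 16.234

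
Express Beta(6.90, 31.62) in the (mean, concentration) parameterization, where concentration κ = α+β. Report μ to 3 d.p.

μ = 0.179, κ = 38.52

κ = α+β = 6.90+31.62 = 38.52; μ = α/κ = 6.90/38.52 = 0.179.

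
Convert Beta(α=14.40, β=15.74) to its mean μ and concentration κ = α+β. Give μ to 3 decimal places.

μ = 0.478, κ = 30.14

κ = α+β = 14.40+15.74 = 30.14; μ = α/κ = 14.40/30.14 = 0.478.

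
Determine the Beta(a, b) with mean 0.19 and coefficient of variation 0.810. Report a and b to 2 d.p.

σ = CV·μ = 0.810×0.19 = 0.15390, so σ² = 0.023685.
s+1 = μ(1−μ)/σ² = 0.1539/0.023685 = 6.4977, so s = a+b = 5.4977.
a = μs = 1.04, b = (1−μ)s = 4.45.

a = 1.04, b = 4.45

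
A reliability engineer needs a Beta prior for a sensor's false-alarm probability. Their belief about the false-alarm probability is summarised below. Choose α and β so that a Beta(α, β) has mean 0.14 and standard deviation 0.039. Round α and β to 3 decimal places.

α = 10.942, β = 67.216

Variance = 0.039² = 0.001521. The moment-matching identity α+β = μ(1−μ)/Var − 1 gives
α+β = 0.1204/0.001521 − 1 = 78.1584, so α = μ·78.1584 = 10.942 and β = (1−μ)·78.1584 = 67.216.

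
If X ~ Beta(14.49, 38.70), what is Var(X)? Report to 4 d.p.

0.0037

α+β = 53.19 and αβ = 560.7630, so Var = αβ/[(α+β)²(α+β+1)] = 560.7630/153313.052859 = 0.0037.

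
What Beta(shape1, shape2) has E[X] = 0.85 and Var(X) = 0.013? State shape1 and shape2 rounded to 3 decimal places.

shape1 = 7.487, shape2 = 1.321

Write ν = shape1+shape2; then shape1 = μν and Var = μ(1−μ)/(ν+1).
ν = μ(1−μ)/Var − 1 = 0.1275/0.013 − 1 = 8.8077.
shape1 = 0.85·8.8077 = 7.487, shape2 = 0.15·8.8077 = 1.321.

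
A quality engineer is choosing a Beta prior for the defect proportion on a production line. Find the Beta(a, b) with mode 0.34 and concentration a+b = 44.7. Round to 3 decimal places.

a = 15.518, b = 29.182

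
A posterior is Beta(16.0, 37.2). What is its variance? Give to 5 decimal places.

0.00388

μ = 16.0/53.2 = 0.300752; Var = μ(1−μ)/(α+β+1) = 0.2103002/54.2 = 0.00388.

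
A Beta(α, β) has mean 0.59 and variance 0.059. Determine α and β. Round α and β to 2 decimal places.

α = 1.83, β = 1.27

Let s = α+β. The Beta variance is μ(1−μ)/(s+1).
So s+1 = μ(1−μ)/σ² = (0.59×0.41)/0.059 = 0.2419/0.059 = 4.1000, giving s = 3.1000.
Then α = μs = 0.59×3.1000 = 1.83 and β = (1−μ)s = 0.41×3.1000 = 1.27.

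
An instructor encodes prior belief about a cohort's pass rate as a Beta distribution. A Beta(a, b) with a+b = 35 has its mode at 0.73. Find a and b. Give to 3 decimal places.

For a,b>1 the mode is (a−1)/(a+b−2), so a = mode·(κ−2)+1 = 0.73×33+1 = 25.090.
And b = (1−mode)·(κ−2)+1 = 0.27×33+1 = 9.910.

a = 25.090, b = 9.910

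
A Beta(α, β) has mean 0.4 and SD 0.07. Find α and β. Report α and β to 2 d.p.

α = 19.19, β = 28.79

First σ² = 0.0049. Setting α = μn, β = (1−μ)n with n = α+β,
μ(1−μ)/(n+1) = 0.0049 ⇒ n+1 = 0.24/0.0049 = 48.9796 ⇒ n = 47.9796.
Hence α = 0.4×47.9796 = 19.19, β = 0.6×47.9796 = 28.79.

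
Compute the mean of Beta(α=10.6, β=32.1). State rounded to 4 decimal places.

0.2482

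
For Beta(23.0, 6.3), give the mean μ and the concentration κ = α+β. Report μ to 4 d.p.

κ = α+β = 23.0+6.3 = 29.3; μ = α/κ = 23.0/29.3 = 0.7850.

μ = 0.7850, κ = 29.3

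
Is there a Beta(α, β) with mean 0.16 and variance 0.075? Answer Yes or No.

The Beta variance bound is σ² < μ(1−μ).
Here μ(1−μ) = 0.16×0.84 = 0.1344, and 0.075 < 0.1344.

Yes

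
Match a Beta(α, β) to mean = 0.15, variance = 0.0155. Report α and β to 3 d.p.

α = 1.084, β = 6.142

By moment matching, α+β = μ(1−μ)/σ² − 1 = (0.15·0.85)/0.0155 − 1 = 8.2258 − 1 = 7.2258.
Since α/(α+β) = μ, α = 0.15·7.2258 = 1.084 and β = 0.85·7.2258 = 6.142.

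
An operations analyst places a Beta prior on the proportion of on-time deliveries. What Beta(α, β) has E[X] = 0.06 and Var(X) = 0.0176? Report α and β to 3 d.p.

α = 0.132, β = 2.072

Let s = α+β. The Beta variance is μ(1−μ)/(s+1).
So s+1 = μ(1−μ)/σ² = (0.06×0.94)/0.0176 = 0.0564/0.0176 = 3.2045, giving s = 2.2045.
Then α = μs = 0.06×2.2045 = 0.132 and β = (1−μ)s = 0.94×2.2045 = 2.072.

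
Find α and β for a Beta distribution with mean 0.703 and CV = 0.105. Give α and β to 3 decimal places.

σ = CV·μ = 0.105×0.703 = 0.07381, so σ² = 0.005449.
s+1 = μ(1−μ)/σ² = 0.208791/0.005449 = 38.3197, so s = α+β = 37.3197.
α = μs = 26.236, β = (1−μ)s = 11.084.

α = 26.236, β = 11.084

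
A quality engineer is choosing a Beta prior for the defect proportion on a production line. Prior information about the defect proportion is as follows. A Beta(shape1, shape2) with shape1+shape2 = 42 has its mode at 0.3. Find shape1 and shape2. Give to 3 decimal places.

shape1 = 13.000, shape2 = 29.000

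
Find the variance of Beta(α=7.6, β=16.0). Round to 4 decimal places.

0.0089

Var = αβ/[(α+β)²(α+β+1)] = (7.6×16.0)/(23.6²×24.6) = 121.60/13701.216 = 0.0089.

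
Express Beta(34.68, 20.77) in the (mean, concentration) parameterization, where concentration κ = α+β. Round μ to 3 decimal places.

κ = α+β = 34.68+20.77 = 55.45; μ = α/κ = 34.68/55.45 = 0.625.

μ = 0.625, κ = 55.45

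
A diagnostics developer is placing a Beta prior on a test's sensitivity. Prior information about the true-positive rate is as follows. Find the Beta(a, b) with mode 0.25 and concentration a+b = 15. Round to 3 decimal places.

a = 4.250, b = 10.750

Since the density peak of Beta(a,b) is at (a−1)/(a+b−2),
a = 1 + 0.25(15−2) = 4.250 and b = 15 − 4.250 = 10.750.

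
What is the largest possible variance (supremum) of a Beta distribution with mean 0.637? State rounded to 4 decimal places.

Var = μ(1−μ)/(α+β+1), which approaches μ(1−μ) as α+β → 0.
So the supremum is μ(1−μ) = 0.637×0.363 = 0.2312.

0.2312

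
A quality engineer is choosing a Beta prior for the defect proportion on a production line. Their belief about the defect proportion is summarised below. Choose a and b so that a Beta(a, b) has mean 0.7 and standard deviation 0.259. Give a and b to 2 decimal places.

σ² = 0.259² = 0.067081.
With s = a+b, Var = μ(1−μ)/(s+1), so s+1 = (0.7×0.3)/0.067081 = 3.1305 and s = 2.1305.
a = μs = 1.49, b = (1−μ)s = 0.64.

a = 1.49, b = 0.64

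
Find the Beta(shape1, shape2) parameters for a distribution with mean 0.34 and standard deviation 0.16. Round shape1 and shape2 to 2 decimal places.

shape1 = 2.64, shape2 = 5.13

First σ² = 0.0256. Setting shape1 = μn, shape2 = (1−μ)n with n = shape1+shape2,
μ(1−μ)/(n+1) = 0.0256 ⇒ n+1 = 0.2244/0.0256 = 8.7656 ⇒ n = 7.7656.
Hence shape1 = 0.34×7.7656 = 2.64, shape2 = 0.66×7.7656 = 5.13.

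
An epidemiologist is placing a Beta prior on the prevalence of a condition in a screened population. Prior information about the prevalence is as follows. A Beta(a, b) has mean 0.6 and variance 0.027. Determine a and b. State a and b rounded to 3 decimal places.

Let s = a+b. The Beta variance is μ(1−μ)/(s+1).
So s+1 = μ(1−μ)/σ² = (0.6×0.4)/0.027 = 0.24/0.027 = 8.8889, giving s = 7.8889.
Then a = μs = 0.6×7.8889 = 4.733 and b = (1−μ)s = 0.4×7.8889 = 3.156.

a = 4.733, b = 3.156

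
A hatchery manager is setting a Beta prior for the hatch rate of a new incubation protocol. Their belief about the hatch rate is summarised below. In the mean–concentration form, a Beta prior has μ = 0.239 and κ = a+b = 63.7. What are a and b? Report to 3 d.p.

a = 15.224, b = 48.476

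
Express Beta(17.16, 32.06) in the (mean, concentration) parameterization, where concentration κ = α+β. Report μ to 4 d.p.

κ = α+β = 17.16+32.06 = 49.22; μ = α/κ = 17.16/49.22 = 0.3486.

μ = 0.3486, κ = 49.22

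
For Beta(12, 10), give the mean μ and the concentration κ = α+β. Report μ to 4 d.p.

κ = α+β = 12+10 = 22; μ = α/κ = 12/22 = 0.5455.

μ = 0.5455, κ = 22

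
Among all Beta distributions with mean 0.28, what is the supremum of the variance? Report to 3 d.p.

For fixed mean μ the Beta variance is μ(1−μ)/(α+β+1), increasing as α+β decreases.
Its least upper bound (not attained) is μ(1−μ) = 0.28·0.72 = 0.202.

0.202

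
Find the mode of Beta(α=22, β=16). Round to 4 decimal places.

0.5833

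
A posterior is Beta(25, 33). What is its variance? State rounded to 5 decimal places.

Var = αβ/[(α+β)²(α+β+1)] = (25×33)/(58²×59) = 825/198476 = 0.00416.

0.00416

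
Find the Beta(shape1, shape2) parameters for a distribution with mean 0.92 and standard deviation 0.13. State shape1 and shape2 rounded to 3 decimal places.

shape1 = 3.087, shape2 = 0.268

σ² = 0.13² = 0.0169.
With s = shape1+shape2, Var = μ(1−μ)/(s+1), so s+1 = (0.92×0.08)/0.0169 = 4.3550 and s = 3.3550.
shape1 = μs = 3.087, shape2 = (1−μ)s = 0.268.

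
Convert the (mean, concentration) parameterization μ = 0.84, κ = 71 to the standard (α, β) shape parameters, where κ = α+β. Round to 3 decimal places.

Split κ in proportion μ : (1−μ): α = 0.84·71 = 59.640, β = 71 − 59.640 = 11.360.

α = 59.640, β = 11.360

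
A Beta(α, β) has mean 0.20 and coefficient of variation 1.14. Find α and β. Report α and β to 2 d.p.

α = 0.42, β = 1.66

σ = CV·μ = 1.14×0.20 = 0.22800, so σ² = 0.051984.
s+1 = μ(1−μ)/σ² = 0.1600/0.051984 = 3.0779, so s = α+β = 2.0779.
α = μs = 0.42, β = (1−μ)s = 1.66.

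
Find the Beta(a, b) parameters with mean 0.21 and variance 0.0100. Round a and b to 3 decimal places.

By moment matching, a+b = μ(1−μ)/σ² − 1 = (0.21·0.79)/0.0100 − 1 = 16.5900 − 1 = 15.5900.
Since a/(a+b) = μ, a = 0.21·15.5900 = 3.274 and b = 0.79·15.5900 = 12.316.

a = 3.274, b = 12.316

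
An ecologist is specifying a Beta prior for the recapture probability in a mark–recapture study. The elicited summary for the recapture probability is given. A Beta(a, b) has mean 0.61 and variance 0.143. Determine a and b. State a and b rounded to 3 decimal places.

a = 0.405, b = 0.259

Write ν = a+b; then a = μν and Var = μ(1−μ)/(ν+1).
ν = μ(1−μ)/Var − 1 = 0.2379/0.143 − 1 = 0.6636.
a = 0.61·0.6636 = 0.405, b = 0.39·0.6636 = 0.259.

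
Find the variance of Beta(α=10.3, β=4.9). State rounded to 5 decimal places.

0.01348

Var = αβ/[(α+β)²(α+β+1)] = (10.3×4.9)/(15.2²×16.2) = 50.47/3742.848 = 0.01348.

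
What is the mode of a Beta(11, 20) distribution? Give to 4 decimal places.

0.3448

With α,β > 1, mode = (α−1)/(α+β−2) = 10/29 = 0.3448.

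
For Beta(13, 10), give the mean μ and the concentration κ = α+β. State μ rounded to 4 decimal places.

μ = 0.5652, κ = 23

κ = α+β = 13+10 = 23; μ = α/κ = 13/23 = 0.5652.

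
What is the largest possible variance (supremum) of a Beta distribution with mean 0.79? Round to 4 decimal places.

0.1659

For fixed mean μ the Beta variance is μ(1−μ)/(α+β+1), increasing as α+β decreases.
Its least upper bound (not attained) is μ(1−μ) = 0.79·0.21 = 0.1659.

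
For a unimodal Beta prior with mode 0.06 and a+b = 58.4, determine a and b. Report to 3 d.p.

For a,b>1 the mode is (a−1)/(a+b−2), so a = mode·(κ−2)+1 = 0.06×56.4+1 = 4.384.
And b = (1−mode)·(κ−2)+1 = 0.94×56.4+1 = 54.016.

a = 4.384, b = 54.016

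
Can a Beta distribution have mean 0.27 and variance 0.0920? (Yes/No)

For any Beta, Var(X) < E[X]·(1−E[X]).
Here μ(1−μ) = 0.27×0.73 = 0.1971, and 0.0920 < 0.1971.

Yes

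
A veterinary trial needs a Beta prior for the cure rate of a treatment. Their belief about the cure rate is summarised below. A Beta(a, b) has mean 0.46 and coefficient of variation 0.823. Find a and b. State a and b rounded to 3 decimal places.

a = 0.337, b = 0.396

σ = CV·μ = 0.823×0.46 = 0.37858, so σ² = 0.143323.
s+1 = μ(1−μ)/σ² = 0.2484/0.143323 = 1.7332, so s = a+b = 0.7332.
a = μs = 0.337, b = (1−μ)s = 0.396.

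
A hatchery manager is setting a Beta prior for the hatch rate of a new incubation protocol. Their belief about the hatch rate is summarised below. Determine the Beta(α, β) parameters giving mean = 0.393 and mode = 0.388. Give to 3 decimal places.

Let s = α+β. Mean gives α = μs = 0.393s; mode gives (α−1)/(s−2) = 0.388.
Substituting: 0.393s − 1 = 0.388(s−2) = 0.388s − 0.776, so 0.005s = 0.224 and s = 44.8000.
Then α = 0.393×44.8000 = 17.606 and β = s−α = 27.194.

α = 17.606, β = 27.194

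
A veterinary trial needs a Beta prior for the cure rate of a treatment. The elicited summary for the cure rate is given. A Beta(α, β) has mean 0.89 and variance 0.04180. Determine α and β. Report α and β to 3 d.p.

α = 1.194, β = 0.148

Write ν = α+β; then α = μν and Var = μ(1−μ)/(ν+1).
ν = μ(1−μ)/Var − 1 = 0.0979/0.04180 − 1 = 1.3421.
α = 0.89·1.3421 = 1.194, β = 0.11·1.3421 = 0.148.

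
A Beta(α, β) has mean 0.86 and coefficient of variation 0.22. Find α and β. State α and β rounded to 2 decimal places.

α = 2.03, β = 0.33

σ = CV·μ = 0.22×0.86 = 0.18920, so σ² = 0.035797.
s+1 = μ(1−μ)/σ² = 0.1204/0.035797 = 3.3634, so s = α+β = 2.3634.
α = μs = 2.03, β = (1−μ)s = 0.33.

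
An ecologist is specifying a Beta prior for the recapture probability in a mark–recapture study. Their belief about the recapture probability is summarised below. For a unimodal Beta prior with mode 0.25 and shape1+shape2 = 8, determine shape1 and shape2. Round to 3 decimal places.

shape1 = 2.500, shape2 = 5.500

Mode = (shape1−1)/(κ−2) with κ = shape1+shape2, so shape1−1 = 0.25·6 = 1.500.
shape1 = 2.500; shape2 = κ − shape1 = 5.500.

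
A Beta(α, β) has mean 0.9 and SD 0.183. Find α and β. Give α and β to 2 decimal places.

Variance = 0.183² = 0.033489. The moment-matching identity α+β = μ(1−μ)/Var − 1 gives
α+β = 0.09/0.033489 − 1 = 1.6874, so α = μ·1.6874 = 1.52 and β = (1−μ)·1.6874 = 0.17.

α = 1.52, β = 0.17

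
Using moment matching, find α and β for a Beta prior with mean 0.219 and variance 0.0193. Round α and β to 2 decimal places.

Write ν = α+β; then α = μν and Var = μ(1−μ)/(ν+1).
ν = μ(1−μ)/Var − 1 = 0.171039/0.0193 − 1 = 7.8621.
α = 0.219·7.8621 = 1.72, β = 0.781·7.8621 = 6.14.

α = 1.72, β = 6.14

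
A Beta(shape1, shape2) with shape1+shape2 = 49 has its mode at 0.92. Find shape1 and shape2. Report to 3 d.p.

shape1 = 44.240, shape2 = 4.760

For shape1,shape2>1 the mode is (shape1−1)/(shape1+shape2−2), so shape1 = mode·(κ−2)+1 = 0.92×47+1 = 44.240.
And shape2 = (1−mode)·(κ−2)+1 = 0.08×47+1 = 4.760.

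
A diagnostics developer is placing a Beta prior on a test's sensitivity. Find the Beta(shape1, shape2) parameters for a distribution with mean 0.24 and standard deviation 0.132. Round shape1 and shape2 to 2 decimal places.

σ² = 0.132² = 0.017424.
With s = shape1+shape2, Var = μ(1−μ)/(s+1), so s+1 = (0.24×0.76)/0.017424 = 10.4683 and s = 9.4683.
shape1 = μs = 2.27, shape2 = (1−μ)s = 7.20.

shape1 = 2.27, shape2 = 7.20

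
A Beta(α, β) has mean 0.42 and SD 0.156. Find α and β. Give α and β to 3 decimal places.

α = 3.784, β = 5.226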